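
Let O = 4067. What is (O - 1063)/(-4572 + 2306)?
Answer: -1502/1133 ≈ -1.3257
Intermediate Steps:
(O - 1063)/(-4572 + 2306) = (4067 - 1063)/(-4572 + 2306) = 3004/(-2266) = 3004*(-1/2266) = -1502/1133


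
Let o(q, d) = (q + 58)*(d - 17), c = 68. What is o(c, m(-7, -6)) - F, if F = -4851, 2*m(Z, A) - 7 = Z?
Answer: 2709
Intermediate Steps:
m(Z, A) = 7/2 + Z/2
o(q, d) = (-17 + d)*(58 + q) (o(q, d) = (58 + q)*(-17 + d) = (-17 + d)*(58 + q))
o(c, m(-7, -6)) - F = (-986 - 17*68 + 58*(7/2 + (½)*(-7)) + (7/2 + (½)*(-7))*68) - 1*(-4851) = (-986 - 1156 + 58*(7/2 - 7/2) + (7/2 - 7/2)*68) + 4851 = (-986 - 1156 + 58*0 + 0*68) + 4851 = (-986 - 1156 + 0 + 0) + 4851 = -2142 + 4851 = 2709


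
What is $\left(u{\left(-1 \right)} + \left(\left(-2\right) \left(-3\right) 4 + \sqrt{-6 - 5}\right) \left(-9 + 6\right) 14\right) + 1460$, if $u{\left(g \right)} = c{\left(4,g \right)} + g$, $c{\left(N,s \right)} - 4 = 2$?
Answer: $457 - 42 i \sqrt{11} \approx 457.0 - 139.3 i$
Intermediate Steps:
$c{\left(N,s \right)} = 6$ ($c{\left(N,s \right)} = 4 + 2 = 6$)
$u{\left(g \right)} = 6 + g$
$\left(u{\left(-1 \right)} + \left(\left(-2\right) \left(-3\right) 4 + \sqrt{-6 - 5}\right) \left(-9 + 6\right) 14\right) + 1460 = \left(\left(6 - 1\right) + \left(\left(-2\right) \left(-3\right) 4 + \sqrt{-6 - 5}\right) \left(-9 + 6\right) 14\right) + 1460 = \left(5 + \left(6 \cdot 4 + \sqrt{-11}\right) \left(-3\right) 14\right) + 1460 = \left(5 + \left(24 + i \sqrt{11}\right) \left(-3\right) 14\right) + 1460 = \left(5 + \left(-72 - 3 i \sqrt{11}\right) 14\right) + 1460 = \left(5 - \left(1008 + 42 i \sqrt{11}\right)\right) + 1460 = \left(-1003 - 42 i \sqrt{11}\right) + 1460 = 457 - 42 i \sqrt{11}$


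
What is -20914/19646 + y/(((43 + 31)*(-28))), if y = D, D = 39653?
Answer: -411178323/20353256 ≈ -20.202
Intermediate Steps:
y = 39653
-20914/19646 + y/(((43 + 31)*(-28))) = -20914/19646 + 39653/(((43 + 31)*(-28))) = -20914*1/19646 + 39653/((74*(-28))) = -10457/9823 + 39653/(-2072) = -10457/9823 + 39653*(-1/2072) = -10457/9823 - 39653/2072 = -411178323/20353256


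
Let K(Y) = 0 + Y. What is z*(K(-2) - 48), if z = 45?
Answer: -2250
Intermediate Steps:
K(Y) = Y
z*(K(-2) - 48) = 45*(-2 - 48) = 45*(-50) = -2250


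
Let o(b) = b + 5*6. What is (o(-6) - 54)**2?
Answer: 900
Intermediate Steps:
o(b) = 30 + b (o(b) = b + 30 = 30 + b)
(o(-6) - 54)**2 = ((30 - 6) - 54)**2 = (24 - 54)**2 = (-30)**2 = 900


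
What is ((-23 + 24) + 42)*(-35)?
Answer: -1505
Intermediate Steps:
((-23 + 24) + 42)*(-35) = (1 + 42)*(-35) = 43*(-35) = -1505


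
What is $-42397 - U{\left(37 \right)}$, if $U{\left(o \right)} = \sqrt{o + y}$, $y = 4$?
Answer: $-42397 - \sqrt{41} \approx -42403.0$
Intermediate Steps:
$U{\left(o \right)} = \sqrt{4 + o}$ ($U{\left(o \right)} = \sqrt{o + 4} = \sqrt{4 + o}$)
$-42397 - U{\left(37 \right)} = -42397 - \sqrt{4 + 37} = -42397 - \sqrt{41}$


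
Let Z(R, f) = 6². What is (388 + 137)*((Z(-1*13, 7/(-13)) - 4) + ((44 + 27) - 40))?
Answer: 33075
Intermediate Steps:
Z(R, f) = 36
(388 + 137)*((Z(-1*13, 7/(-13)) - 4) + ((44 + 27) - 40)) = (388 + 137)*((36 - 4) + ((44 + 27) - 40)) = 525*(32 + (71 - 40)) = 525*(32 + 31) = 525*63 = 33075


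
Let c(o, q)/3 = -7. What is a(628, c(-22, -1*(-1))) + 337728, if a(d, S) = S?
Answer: 337707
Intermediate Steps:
c(o, q) = -21 (c(o, q) = 3*(-7) = -21)
a(628, c(-22, -1*(-1))) + 337728 = -21 + 337728 = 337707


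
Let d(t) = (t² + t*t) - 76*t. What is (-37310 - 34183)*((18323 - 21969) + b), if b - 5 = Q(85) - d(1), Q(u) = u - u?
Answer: 255015531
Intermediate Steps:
Q(u) = 0
d(t) = -76*t + 2*t² (d(t) = (t² + t²) - 76*t = 2*t² - 76*t = -76*t + 2*t²)
b = 79 (b = 5 + (0 - 2*(-38 + 1)) = 5 + (0 - 2*(-37)) = 5 + (0 - 1*(-74)) = 5 + (0 + 74) = 5 + 74 = 79)
(-37310 - 34183)*((18323 - 21969) + b) = (-37310 - 34183)*((18323 - 21969) + 79) = -71493*(-3646 + 79) = -71493*(-3567) = 255015531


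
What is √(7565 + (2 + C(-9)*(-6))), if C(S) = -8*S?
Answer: √7135 ≈ 84.469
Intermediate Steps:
√(7565 + (2 + C(-9)*(-6))) = √(7565 + (2 - 8*(-9)*(-6))) = √(7565 + (2 + 72*(-6))) = √(7565 + (2 - 432)) = √(7565 - 430) = √7135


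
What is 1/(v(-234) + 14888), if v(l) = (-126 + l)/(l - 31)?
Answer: 53/789136 ≈ 6.7162e-5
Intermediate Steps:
v(l) = (-126 + l)/(-31 + l)
1/(v(-234) + 14888) = 1/((-126 - 234)/(-31 - 234) + 14888) = 1/(-360/(-265) + 14888) = 1/(-1/265*(-360) + 14888) = 1/(72/53 + 14888) = 1/(789136/53) = 53/789136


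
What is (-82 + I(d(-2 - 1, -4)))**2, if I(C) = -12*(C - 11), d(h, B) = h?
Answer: 7396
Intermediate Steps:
I(C) = 132 - 12*C (I(C) = -12*(-11 + C) = 132 - 12*C)
(-82 + I(d(-2 - 1, -4)))**2 = (-82 + (132 - 12*(-2 - 1)))**2 = (-82 + (132 - 12*(-3)))**2 = (-82 + (132 + 36))**2 = (-82 + 168)**2 = 86**2 = 7396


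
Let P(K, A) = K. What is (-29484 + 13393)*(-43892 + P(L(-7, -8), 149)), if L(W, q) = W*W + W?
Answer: 705590350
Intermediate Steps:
L(W, q) = W + W² (L(W, q) = W² + W = W + W²)
(-29484 + 13393)*(-43892 + P(L(-7, -8), 149)) = (-29484 + 13393)*(-43892 - 7*(1 - 7)) = -16091*(-43892 - 7*(-6)) = -16091*(-43892 + 42) = -16091*(-43850) = 705590350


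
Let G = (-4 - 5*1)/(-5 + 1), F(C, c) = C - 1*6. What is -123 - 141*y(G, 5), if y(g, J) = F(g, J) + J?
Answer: -1197/4 ≈ -299.25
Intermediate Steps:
F(C, c) = -6 + C (F(C, c) = C - 6 = -6 + C)
G = 9/4 (G = (-4 - 5)/(-4) = -9*(-¼) = 9/4 ≈ 2.2500)
y(g, J) = -6 + J + g (y(g, J) = (-6 + g) + J = -6 + J + g)
-123 - 141*y(G, 5) = -123 - 141*(-6 + 5 + 9/4) = -123 - 141*5/4 = -123 - 705/4 = -1197/4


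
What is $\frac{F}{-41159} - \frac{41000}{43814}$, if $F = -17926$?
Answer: $- \frac{451054618}{901670213} \approx -0.50024$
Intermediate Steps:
$\frac{F}{-41159} - \frac{41000}{43814} = - \frac{17926}{-41159} - \frac{41000}{43814} = \left(-17926\right) \left(- \frac{1}{41159}\right) - \frac{20500}{21907} = \frac{17926}{41159} - \frac{20500}{21907} = - \frac{451054618}{901670213}$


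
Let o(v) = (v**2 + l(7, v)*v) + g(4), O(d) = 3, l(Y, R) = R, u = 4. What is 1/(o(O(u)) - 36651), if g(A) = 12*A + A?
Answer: -1/36581 ≈ -2.7337e-5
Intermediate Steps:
g(A) = 13*A
o(v) = 52 + 2*v**2 (o(v) = (v**2 + v*v) + 13*4 = (v**2 + v**2) + 52 = 2*v**2 + 52 = 52 + 2*v**2)
1/(o(O(u)) - 36651) = 1/((52 + 2*3**2) - 36651) = 1/((52 + 2*9) - 36651) = 1/((52 + 18) - 36651) = 1/(70 - 36651) = 1/(-36581) = -1/36581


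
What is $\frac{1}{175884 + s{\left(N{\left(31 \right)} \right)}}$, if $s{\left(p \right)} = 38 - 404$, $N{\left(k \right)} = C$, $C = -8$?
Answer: $\frac{1}{175518} \approx 5.6974 \cdot 10^{-6}$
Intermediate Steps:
$N{\left(k \right)} = -8$
$s{\left(p \right)} = -366$ ($s{\left(p \right)} = 38 - 404 = -366$)
$\frac{1}{175884 + s{\left(N{\left(31 \right)} \right)}} = \frac{1}{175884 - 366} = \frac{1}{175518}$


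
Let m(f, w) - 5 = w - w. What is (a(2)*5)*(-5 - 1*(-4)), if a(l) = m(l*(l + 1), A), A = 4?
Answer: -25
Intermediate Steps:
m(f, w) = 5 (m(f, w) = 5 + (w - w) = 5 + 0 = 5)
a(l) = 5
(a(2)*5)*(-5 - 1*(-4)) = (5*5)*(-5 - 1*(-4)) = 25*(-5 + 4) = 25*(-1) = -25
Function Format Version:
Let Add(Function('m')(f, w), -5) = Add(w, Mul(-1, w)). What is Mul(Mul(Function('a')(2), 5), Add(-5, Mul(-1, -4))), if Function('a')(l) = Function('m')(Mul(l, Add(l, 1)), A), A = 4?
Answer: -25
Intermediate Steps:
Function('m')(f, w) = 5 (Function('m')(f, w) = Add(5, Add(w, Mul(-1, w))) = Add(5, 0) = 5)
Function('a')(l) = 5
Mul(Mul(Function('a')(2), 5), Add(-5, Mul(-1, -4))) = Mul(Mul(5, 5), Add(-5, Mul(-1, -4))) = Mul(25, Add(-5, 4)) = Mul(25, -1) = -25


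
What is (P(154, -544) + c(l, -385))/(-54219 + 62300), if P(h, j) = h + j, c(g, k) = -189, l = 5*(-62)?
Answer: -579/8081 ≈ -0.071650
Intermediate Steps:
l = -310
(P(154, -544) + c(l, -385))/(-54219 + 62300) = ((154 - 544) - 189)/(-54219 + 62300) = (-390 - 189)/8081 = -579*1/8081 = -579/8081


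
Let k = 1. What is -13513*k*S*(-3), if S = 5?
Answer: 202695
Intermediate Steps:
-13513*k*S*(-3) = -13513*1*5*(-3) = -67565*(-3) = -13513*(-15) = 202695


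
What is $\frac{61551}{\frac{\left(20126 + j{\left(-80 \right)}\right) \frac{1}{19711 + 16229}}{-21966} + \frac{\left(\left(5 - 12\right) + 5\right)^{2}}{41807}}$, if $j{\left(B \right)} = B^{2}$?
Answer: $\frac{338580482266735380}{341476613} \approx 9.9152 \cdot 10^{8}$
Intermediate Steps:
$\frac{61551}{\frac{\left(20126 + j{\left(-80 \right)}\right) \frac{1}{19711 + 16229}}{-21966} + \frac{\left(\left(5 - 12\right) + 5\right)^{2}}{41807}} = \frac{61551}{\frac{\left(20126 + \left(-80\right)^{2}\right) \frac{1}{19711 + 16229}}{-21966} + \frac{\left(\left(5 - 12\right) + 5\right)^{2}}{41807}} = \frac{61551}{\frac{20126 + 6400}{35940} \left(- \frac{1}{21966}\right) + \left(\left(5 - 12\right) + 5\right)^{2} \cdot \frac{1}{41807}} = \frac{61551}{26526 \cdot \frac{1}{35940} \left(- \frac{1}{21966}\right) + \left(-7 + 5\right)^{2} \cdot \frac{1}{41807}} = \frac{61551}{\frac{4421}{5990} \left(- \frac{1}{21966}\right) + \left(-2\right)^{2} \cdot \frac{1}{41807}} = \frac{61551}{- \frac{4421}{131576340} + 4 \cdot \frac{1}{41807}} = \frac{61551}{- \frac{4421}{131576340} + \frac{4}{41807}} = \frac{61551}{\frac{341476613}{5500812046380}} = 61551 \cdot \frac{5500812046380}{341476613} = \frac{338580482266735380}{341476613}$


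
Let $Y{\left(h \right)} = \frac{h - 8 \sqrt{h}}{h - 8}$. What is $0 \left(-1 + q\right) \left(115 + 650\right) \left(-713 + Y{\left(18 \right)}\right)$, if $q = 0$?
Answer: $0$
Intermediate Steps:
$Y{\left(h \right)} = \frac{h - 8 \sqrt{h}}{-8 + h}$
$0 \left(-1 + q\right) \left(115 + 650\right) \left(-713 + Y{\left(18 \right)}\right) = 0 \left(-1 + 0\right) \left(115 + 650\right) \left(-713 + \frac{18 - 8 \sqrt{18}}{-8 + 18}\right) = 0 \left(-1\right) 765 \left(-713 + \frac{18 - 8 \cdot 3 \sqrt{2}}{10}\right) = 0 \cdot 765 \left(-713 + \frac{18 - 24 \sqrt{2}}{10}\right) = 0 \cdot 765 \left(-713 + \left(\frac{9}{5} - \frac{12 \sqrt{2}}{5}\right)\right) = 0 \cdot 765 \left(- \frac{3556}{5} - \frac{12 \sqrt{2}}{5}\right) = 0 \left(-544068 - 1836 \sqrt{2}\right) = 0$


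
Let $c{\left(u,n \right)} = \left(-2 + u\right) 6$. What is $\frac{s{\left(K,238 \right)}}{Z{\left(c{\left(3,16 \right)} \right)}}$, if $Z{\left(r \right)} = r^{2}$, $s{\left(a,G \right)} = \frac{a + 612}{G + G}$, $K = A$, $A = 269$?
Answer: $\frac{881}{17136} \approx 0.051412$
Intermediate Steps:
$K = 269$
$s{\left(a,G \right)} = \frac{612 + a}{2 G}$
$c{\left(u,n \right)} = -12 + 6 u$
$\frac{s{\left(K,238 \right)}}{Z{\left(c{\left(3,16 \right)} \right)}} = \frac{\frac{1}{2} \cdot \frac{1}{238} \left(612 + 269\right)}{\left(-12 + 6 \cdot 3\right)^{2}} = \frac{\frac{1}{2} \cdot \frac{1}{238} \cdot 881}{\left(-12 + 18\right)^{2}} = \frac{881}{476 \cdot 6^{2}} = \frac{881}{476 \cdot 36} = \frac{881}{476} \cdot \frac{1}{36} = \frac{881}{17136}$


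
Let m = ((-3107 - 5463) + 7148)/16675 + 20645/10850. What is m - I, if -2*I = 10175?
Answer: 18415568096/3618475 ≈ 5089.3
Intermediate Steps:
I = -10175/2 (I = -½*10175 = -10175/2 ≈ -5087.5)
m = 13153067/7236950 (m = (-8570 + 7148)*(1/16675) + 20645*(1/10850) = -1422*1/16675 + 4129/2170 = -1422/16675 + 4129/2170 = 13153067/7236950 ≈ 1.8175)
m - I = 13153067/7236950 - 1*(-10175/2) = 13153067/7236950 + 10175/2 = 18415568096/3618475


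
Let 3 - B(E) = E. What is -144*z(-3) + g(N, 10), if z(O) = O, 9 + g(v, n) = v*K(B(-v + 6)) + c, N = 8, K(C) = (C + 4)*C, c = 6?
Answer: 789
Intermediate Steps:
B(E) = 3 - E
K(C) = C*(4 + C) (K(C) = (4 + C)*C = C*(4 + C))
g(v, n) = -3 + v*(1 + v)*(-3 + v) (g(v, n) = -9 + (v*((3 - (-v + 6))*(4 + (3 - (-v + 6)))) + 6) = -9 + (v*((3 - (6 - v))*(4 + (3 - (6 - v)))) + 6) = -9 + (v*((3 + (-6 + v))*(4 + (3 + (-6 + v)))) + 6) = -9 + (v*((-3 + v)*(4 + (-3 + v))) + 6) = -9 + (v*((-3 + v)*(1 + v)) + 6) = -9 + (v*((1 + v)*(-3 + v)) + 6) = -9 + (v*(1 + v)*(-3 + v) + 6) = -9 + (6 + v*(1 + v)*(-3 + v)) = -3 + v*(1 + v)*(-3 + v))
-144*z(-3) + g(N, 10) = -144*(-3) + (-3 + 8*(1 + 8)*(-3 + 8)) = 432 + (-3 + 8*9*5) = 432 + (-3 + 360) = 432 + 357 = 789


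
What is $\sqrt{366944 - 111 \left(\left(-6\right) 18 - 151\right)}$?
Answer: $\sqrt{395693} \approx 629.04$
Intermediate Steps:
$\sqrt{366944 - 111 \left(\left(-6\right) 18 - 151\right)} = \sqrt{366944 - 111 \left(-108 - 151\right)} = \sqrt{366944 - -28749} = \sqrt{366944 + 28749} = \sqrt{395693}$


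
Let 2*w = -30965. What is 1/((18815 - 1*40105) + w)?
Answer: -2/73545 ≈ -2.7194e-5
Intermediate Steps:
w = -30965/2 (w = (½)*(-30965) = -30965/2 ≈ -15483.)
1/((18815 - 1*40105) + w) = 1/((18815 - 1*40105) - 30965/2) = 1/((18815 - 40105) - 30965/2) = 1/(-21290 - 30965/2) = 1/(-73545/2) = -2/73545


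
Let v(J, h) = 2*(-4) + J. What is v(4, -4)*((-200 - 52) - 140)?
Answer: 1568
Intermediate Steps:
v(J, h) = -8 + J
v(4, -4)*((-200 - 52) - 140) = (-8 + 4)*((-200 - 52) - 140) = -4*(-252 - 140) = -4*(-392) = 1568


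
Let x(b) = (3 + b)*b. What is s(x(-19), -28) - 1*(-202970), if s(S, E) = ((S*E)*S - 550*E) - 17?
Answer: -2369295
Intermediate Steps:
x(b) = b*(3 + b)
s(S, E) = -17 - 550*E + E*S² (s(S, E) = ((E*S)*S - 550*E) - 17 = (E*S² - 550*E) - 17 = (-550*E + E*S²) - 17 = -17 - 550*E + E*S²)
s(x(-19), -28) - 1*(-202970) = (-17 - 550*(-28) - 28*361*(3 - 19)²) - 1*(-202970) = (-17 + 15400 - 28*(-19*(-16))²) + 202970 = (-17 + 15400 - 28*304²) + 202970 = (-17 + 15400 - 28*92416) + 202970 = (-17 + 15400 - 2587648) + 202970 = -2572265 + 202970 = -2369295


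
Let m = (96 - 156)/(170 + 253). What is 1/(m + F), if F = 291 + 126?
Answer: 141/58777 ≈ 0.0023989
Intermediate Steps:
m = -20/141 (m = -60/423 = -60*1/423 = -20/141 ≈ -0.14184)
F = 417
1/(m + F) = 1/(-20/141 + 417) = 1/(58777/141) = 141/58777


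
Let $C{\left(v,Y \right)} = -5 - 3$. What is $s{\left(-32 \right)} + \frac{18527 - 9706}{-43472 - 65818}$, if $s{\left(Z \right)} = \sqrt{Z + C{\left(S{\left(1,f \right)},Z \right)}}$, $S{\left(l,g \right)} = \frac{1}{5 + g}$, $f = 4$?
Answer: $- \frac{8821}{109290} + 2 i \sqrt{10} \approx -0.080712 + 6.3246 i$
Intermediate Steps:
$C{\left(v,Y \right)} = -8$ ($C{\left(v,Y \right)} = -5 - 3 = -8$)
$s{\left(Z \right)} = \sqrt{-8 + Z}$ ($s{\left(Z \right)} = \sqrt{Z - 8} = \sqrt{-8 + Z}$)
$s{\left(-32 \right)} + \frac{18527 - 9706}{-43472 - 65818} = \sqrt{-8 - 32} + \frac{18527 - 9706}{-43472 - 65818} = \sqrt{-40} + \frac{8821}{-109290} = 2 i \sqrt{10} + 8821 \left(- \frac{1}{109290}\right) = 2 i \sqrt{10} - \frac{8821}{109290} = - \frac{8821}{109290} + 2 i \sqrt{10}$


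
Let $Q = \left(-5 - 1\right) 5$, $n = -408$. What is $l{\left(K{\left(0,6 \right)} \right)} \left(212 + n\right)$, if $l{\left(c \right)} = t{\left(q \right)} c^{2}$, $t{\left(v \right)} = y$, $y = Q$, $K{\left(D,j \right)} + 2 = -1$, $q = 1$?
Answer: $52920$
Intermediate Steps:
$K{\left(D,j \right)} = -3$ ($K{\left(D,j \right)} = -2 - 1 = -3$)
$Q = -30$ ($Q = \left(-6\right) 5 = -30$)
$y = -30$
$t{\left(v \right)} = -30$
$l{\left(c \right)} = - 30 c^{2}$
$l{\left(K{\left(0,6 \right)} \right)} \left(212 + n\right) = - 30 \left(-3\right)^{2} \left(212 - 408\right) = \left(-30\right) 9 \left(-196\right) = \left(-270\right) \left(-196\right) = 52920$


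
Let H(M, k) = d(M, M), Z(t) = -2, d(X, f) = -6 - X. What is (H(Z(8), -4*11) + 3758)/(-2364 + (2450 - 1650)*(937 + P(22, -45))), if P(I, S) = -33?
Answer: 1877/360418 ≈ 0.0052078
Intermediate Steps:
H(M, k) = -6 - M
(H(Z(8), -4*11) + 3758)/(-2364 + (2450 - 1650)*(937 + P(22, -45))) = ((-6 - 1*(-2)) + 3758)/(-2364 + (2450 - 1650)*(937 - 33)) = ((-6 + 2) + 3758)/(-2364 + 800*904) = (-4 + 3758)/(-2364 + 723200) = 3754/720836 = 3754*(1/720836) = 1877/360418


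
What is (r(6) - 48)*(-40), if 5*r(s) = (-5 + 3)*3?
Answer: 1968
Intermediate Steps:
r(s) = -6/5 (r(s) = ((-5 + 3)*3)/5 = (-2*3)/5 = (⅕)*(-6) = -6/5)
(r(6) - 48)*(-40) = (-6/5 - 48)*(-40) = -246/5*(-40) = 1968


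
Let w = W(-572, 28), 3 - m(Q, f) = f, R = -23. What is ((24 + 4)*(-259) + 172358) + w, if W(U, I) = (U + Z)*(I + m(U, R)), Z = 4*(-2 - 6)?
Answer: 132490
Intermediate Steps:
m(Q, f) = 3 - f
Z = -32 (Z = 4*(-8) = -32)
W(U, I) = (-32 + U)*(26 + I) (W(U, I) = (U - 32)*(I + (3 - 1*(-23))) = (-32 + U)*(I + (3 + 23)) = (-32 + U)*(I + 26) = (-32 + U)*(26 + I))
w = -32616 (w = -832 - 32*28 + 26*(-572) + 28*(-572) = -832 - 896 - 14872 - 16016 = -32616)
((24 + 4)*(-259) + 172358) + w = ((24 + 4)*(-259) + 172358) - 32616 = (28*(-259) + 172358) - 32616 = (-7252 + 172358) - 32616 = 165106 - 32616 = 132490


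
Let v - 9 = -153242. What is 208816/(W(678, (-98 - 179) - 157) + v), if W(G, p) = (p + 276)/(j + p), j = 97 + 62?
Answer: -57424400/42138917 ≈ -1.3627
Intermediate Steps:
v = -153233 (v = 9 - 153242 = -153233)
j = 159
W(G, p) = (276 + p)/(159 + p) (W(G, p) = (p + 276)/(159 + p) = (276 + p)/(159 + p))
208816/(W(678, (-98 - 179) - 157) + v) = 208816/((276 + ((-98 - 179) - 157))/(159 + ((-98 - 179) - 157)) - 153233) = 208816/((276 + (-277 - 157))/(159 + (-277 - 157)) - 153233) = 208816/((276 - 434)/(159 - 434) - 153233) = 208816/(-158/(-275) - 153233) = 208816/(-1/275*(-158) - 153233) = 208816/(158/275 - 153233) = 208816/(-42138917/275) = 208816*(-275/42138917) = -57424400/42138917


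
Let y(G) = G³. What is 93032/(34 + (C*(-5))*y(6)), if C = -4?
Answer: 46516/2177 ≈ 21.367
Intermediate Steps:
93032/(34 + (C*(-5))*y(6)) = 93032/(34 - 4*(-5)*6³) = 93032/(34 + 20*216) = 93032/(34 + 4320) = 93032/4354 = (1/4354)*93032 = 46516/2177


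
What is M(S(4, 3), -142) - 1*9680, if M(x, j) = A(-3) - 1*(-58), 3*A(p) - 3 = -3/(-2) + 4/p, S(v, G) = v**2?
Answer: -173177/18 ≈ -9620.9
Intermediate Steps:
A(p) = 3/2 + 4/(3*p) (A(p) = 1 + (-3/(-2) + 4/p)/3 = 1 + (-3*(-1/2) + 4/p)/3 = 1 + (3/2 + 4/p)/3 = 1 + (1/2 + 4/(3*p)) = 3/2 + 4/(3*p))
M(x, j) = 1063/18 (M(x, j) = (1/6)*(8 + 9*(-3))/(-3) - 1*(-58) = (1/6)*(-1/3)*(8 - 27) + 58 = (1/6)*(-1/3)*(-19) + 58 = 19/18 + 58 = 1063/18)
M(S(4, 3), -142) - 1*9680 = 1063/18 - 1*9680 = 1063/18 - 9680 = -173177/18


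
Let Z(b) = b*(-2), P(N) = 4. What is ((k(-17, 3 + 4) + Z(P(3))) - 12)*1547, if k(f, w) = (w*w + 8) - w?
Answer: 46410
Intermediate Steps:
Z(b) = -2*b
k(f, w) = 8 + w**2 - w (k(f, w) = (w**2 + 8) - w = (8 + w**2) - w = 8 + w**2 - w)
((k(-17, 3 + 4) + Z(P(3))) - 12)*1547 = (((8 + (3 + 4)**2 - (3 + 4)) - 2*4) - 12)*1547 = (((8 + 7**2 - 1*7) - 8) - 12)*1547 = (((8 + 49 - 7) - 8) - 12)*1547 = ((50 - 8) - 12)*1547 = (42 - 12)*1547 = 30*1547 = 46410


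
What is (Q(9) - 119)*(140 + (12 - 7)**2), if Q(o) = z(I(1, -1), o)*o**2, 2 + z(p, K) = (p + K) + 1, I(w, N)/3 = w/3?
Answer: 100650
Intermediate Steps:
I(w, N) = w (I(w, N) = 3*(w/3) = w)
z(p, K) = -1 + K + p (z(p, K) = -2 + ((p + K) + 1) = -2 + ((K + p) + 1) = -2 + (1 + K + p) = -1 + K + p)
Q(o) = o**3 (Q(o) = (-1 + o + 1)*o**2 = o*o**2 = o**3)
(Q(9) - 119)*(140 + (12 - 7)**2) = (9**3 - 119)*(140 + (12 - 7)**2) = (729 - 119)*(140 + 5**2) = 610*(140 + 25) = 610*165 = 100650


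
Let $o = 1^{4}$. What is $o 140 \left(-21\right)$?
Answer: $-2940$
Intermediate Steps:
$o = 1$
$o 140 \left(-21\right) = 1 \cdot 140 \left(-21\right) = 140 \left(-21\right) = -2940$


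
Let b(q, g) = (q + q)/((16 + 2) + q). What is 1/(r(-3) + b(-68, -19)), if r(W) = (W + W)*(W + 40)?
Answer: -25/5482 ≈ -0.0045604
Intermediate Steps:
b(q, g) = 2*q/(18 + q) (b(q, g) = (2*q)/(18 + q) = 2*q/(18 + q))
r(W) = 2*W*(40 + W) (r(W) = (2*W)*(40 + W) = 2*W*(40 + W))
1/(r(-3) + b(-68, -19)) = 1/(2*(-3)*(40 - 3) + 2*(-68)/(18 - 68)) = 1/(2*(-3)*37 + 2*(-68)/(-50)) = 1/(-222 + 2*(-68)*(-1/50)) = 1/(-222 + 68/25) = 1/(-5482/25) = -25/5482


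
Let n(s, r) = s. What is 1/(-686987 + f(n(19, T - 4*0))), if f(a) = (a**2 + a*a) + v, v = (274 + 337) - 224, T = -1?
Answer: -1/685878 ≈ -1.4580e-6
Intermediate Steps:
v = 387 (v = 611 - 224 = 387)
f(a) = 387 + 2*a**2 (f(a) = (a**2 + a*a) + 387 = (a**2 + a**2) + 387 = 2*a**2 + 387 = 387 + 2*a**2)
1/(-686987 + f(n(19, T - 4*0))) = 1/(-686987 + (387 + 2*19**2)) = 1/(-686987 + (387 + 2*361)) = 1/(-686987 + (387 + 722)) = 1/(-686987 + 1109) = 1/(-685878) = -1/685878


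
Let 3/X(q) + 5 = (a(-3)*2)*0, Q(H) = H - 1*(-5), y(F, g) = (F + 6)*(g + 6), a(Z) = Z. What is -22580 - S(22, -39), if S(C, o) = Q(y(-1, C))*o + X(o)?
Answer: -84622/5 ≈ -16924.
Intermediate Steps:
y(F, g) = (6 + F)*(6 + g)
Q(H) = 5 + H (Q(H) = H + 5 = 5 + H)
X(q) = -3/5 (X(q) = 3/(-5 - 3*2*0) = 3/(-5 - 6*0) = 3/(-5 + 0) = 3/(-5) = 3*(-1/5) = -3/5)
S(C, o) = -3/5 + o*(35 + 5*C) (S(C, o) = (5 + (36 + 6*(-1) + 6*C - C))*o - 3/5 = (5 + (36 - 6 + 6*C - C))*o - 3/5 = (5 + (30 + 5*C))*o - 3/5 = (35 + 5*C)*o - 3/5 = o*(35 + 5*C) - 3/5 = -3/5 + o*(35 + 5*C))
-22580 - S(22, -39) = -22580 - (-3/5 + 5*(-39)*(7 + 22)) = -22580 - (-3/5 + 5*(-39)*29) = -22580 - (-3/5 - 5655) = -22580 - 1*(-28278/5) = -22580 + 28278/5 = -84622/5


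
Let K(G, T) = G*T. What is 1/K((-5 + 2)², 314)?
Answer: 1/2826 ≈ 0.00035386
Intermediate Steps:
1/K((-5 + 2)², 314) = 1/((-5 + 2)²*314) = 1/((-3)²*314) = 1/(9*314) = 1/2826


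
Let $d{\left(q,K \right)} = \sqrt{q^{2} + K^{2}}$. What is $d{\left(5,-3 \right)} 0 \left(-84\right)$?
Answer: $0$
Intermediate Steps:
$d{\left(q,K \right)} = \sqrt{K^{2} + q^{2}}$
$d{\left(5,-3 \right)} 0 \left(-84\right) = \sqrt{\left(-3\right)^{2} + 5^{2}} \cdot 0 \left(-84\right) = \sqrt{9 + 25} \cdot 0 = \sqrt{34} \cdot 0 = 0$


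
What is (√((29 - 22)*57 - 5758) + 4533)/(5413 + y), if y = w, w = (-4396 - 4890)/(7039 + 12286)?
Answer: 87600225/104596939 + 19325*I*√5359/104596939 ≈ 0.8375 + 0.013525*I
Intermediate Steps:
w = -9286/19325 ≈ -0.48052
y = -9286/19325 ≈ -0.48052
(√((29 - 22)*57 - 5758) + 4533)/(5413 + y) = (√((29 - 22)*57 - 5758) + 4533)/(5413 - 9286/19325) = (√(7*57 - 5758) + 4533)/(104596939/19325) = (√(399 - 5758) + 4533)*(19325/104596939) = (√(-5359) + 4533)*(19325/104596939) = (I*√5359 + 4533)*(19325/104596939) = (4533 + I*√5359)*(19325/104596939) = 87600225/104596939 + 19325*I*√5359/104596939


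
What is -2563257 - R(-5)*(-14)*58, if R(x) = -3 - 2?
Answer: -2567317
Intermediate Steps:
R(x) = -5
-2563257 - R(-5)*(-14)*58 = -2563257 - (-5*(-14))*58 = -2563257 - 70*58 = -2563257 - 1*4060 = -2563257 - 4060 = -2567317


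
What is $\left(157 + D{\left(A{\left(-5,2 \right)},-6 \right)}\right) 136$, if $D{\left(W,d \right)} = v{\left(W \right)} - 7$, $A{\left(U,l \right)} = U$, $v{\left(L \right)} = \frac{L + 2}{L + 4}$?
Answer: $20808$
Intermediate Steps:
$v{\left(L \right)} = \frac{2 + L}{4 + L}$
$D{\left(W,d \right)} = -7 + \frac{2 + W}{4 + W}$ ($D{\left(W,d \right)} = \frac{2 + W}{4 + W} - 7 = -7 + \frac{2 + W}{4 + W}$)
$\left(157 + D{\left(A{\left(-5,2 \right)},-6 \right)}\right) 136 = \left(157 + \frac{2 \left(-13 - -15\right)}{4 - 5}\right) 136 = \left(157 + \frac{2 \left(-13 + 15\right)}{-1}\right) 136 = \left(157 + 2 \left(-1\right) 2\right) 136 = \left(157 - 4\right) 136 = 153 \cdot 136 = 20808$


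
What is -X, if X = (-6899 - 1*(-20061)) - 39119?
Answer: 25957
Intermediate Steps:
X = -25957 (X = (-6899 + 20061) - 39119 = 13162 - 39119 = -25957)
-X = -1*(-25957) = 25957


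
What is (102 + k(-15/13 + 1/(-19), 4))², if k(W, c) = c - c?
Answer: 10404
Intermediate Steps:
k(W, c) = 0
(102 + k(-15/13 + 1/(-19), 4))² = (102 + 0)² = 102² = 10404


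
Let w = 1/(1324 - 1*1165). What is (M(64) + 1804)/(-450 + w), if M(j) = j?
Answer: -297012/71549 ≈ -4.1512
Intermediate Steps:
w = 1/159 (w = 1/(1324 - 1165) = 1/159 ≈ 0.0062893)
(M(64) + 1804)/(-450 + w) = (64 + 1804)/(-450 + 1/159) = 1868/(-71549/159) = 1868*(-159/71549) = -297012/71549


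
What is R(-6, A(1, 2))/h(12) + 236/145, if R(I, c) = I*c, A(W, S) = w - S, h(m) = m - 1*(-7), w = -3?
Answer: 8834/2755 ≈ 3.2065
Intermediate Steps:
h(m) = 7 + m (h(m) = m + 7 = 7 + m)
A(W, S) = -3 - S
R(-6, A(1, 2))/h(12) + 236/145 = (-6*(-3 - 1*2))/(7 + 12) + 236/145 = -6*(-3 - 2)/19 + 236*(1/145) = -6*(-5)*(1/19) + 236/145 = 30*(1/19) + 236/145 = 30/19 + 236/145 = 8834/2755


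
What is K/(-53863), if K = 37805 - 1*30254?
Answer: -7551/53863 ≈ -0.14019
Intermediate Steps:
K = 7551 (K = 37805 - 30254 = 7551)
K/(-53863) = 7551/(-53863) = 7551*(-1/53863) = -7551/53863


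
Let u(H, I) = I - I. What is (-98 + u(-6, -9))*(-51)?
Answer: 4998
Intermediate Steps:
u(H, I) = 0
(-98 + u(-6, -9))*(-51) = (-98 + 0)*(-51) = -98*(-51) = 4998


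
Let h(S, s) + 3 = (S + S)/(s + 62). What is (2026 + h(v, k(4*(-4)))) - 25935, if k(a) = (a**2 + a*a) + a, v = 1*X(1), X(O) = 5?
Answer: -6671443/279 ≈ -23912.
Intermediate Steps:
v = 5 (v = 1*5 = 5)
k(a) = a + 2*a**2 (k(a) = (a**2 + a**2) + a = 2*a**2 + a = a + 2*a**2)
h(S, s) = -3 + 2*S/(62 + s) (h(S, s) = -3 + (S + S)/(s + 62) = -3 + (2*S)/(62 + s) = -3 + 2*S/(62 + s))
(2026 + h(v, k(4*(-4)))) - 25935 = (2026 + (-186 - 3*4*(-4)*(1 + 2*(4*(-4))) + 2*5)/(62 + (4*(-4))*(1 + 2*(4*(-4))))) - 25935 = (2026 + (-186 - (-48)*(1 + 2*(-16)) + 10)/(62 - 16*(1 + 2*(-16)))) - 25935 = (2026 + (-186 - (-48)*(1 - 32) + 10)/(62 - 16*(1 - 32))) - 25935 = (2026 + (-186 - (-48)*(-31) + 10)/(62 - 16*(-31))) - 25935 = (2026 + (-186 - 3*496 + 10)/(62 + 496)) - 25935 = (2026 + (-186 - 1488 + 10)/558) - 25935 = (2026 + (1/558)*(-1664)) - 25935 = (2026 - 832/279) - 25935 = 564422/279 - 25935 = -6671443/279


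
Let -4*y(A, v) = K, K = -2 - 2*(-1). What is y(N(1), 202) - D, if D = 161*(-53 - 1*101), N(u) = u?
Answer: 24794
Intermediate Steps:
K = 0 (K = -2 + 2 = 0)
y(A, v) = 0 (y(A, v) = -¼*0 = 0)
D = -24794 (D = 161*(-53 - 101) = 161*(-154) = -24794)
y(N(1), 202) - D = 0 - 1*(-24794) = 0 + 24794 = 24794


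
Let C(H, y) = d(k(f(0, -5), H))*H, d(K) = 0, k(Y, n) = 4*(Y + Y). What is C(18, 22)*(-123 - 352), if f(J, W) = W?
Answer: 0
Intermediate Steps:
k(Y, n) = 8*Y (k(Y, n) = 4*(2*Y) = 8*Y)
C(H, y) = 0 (C(H, y) = 0*H = 0)
C(18, 22)*(-123 - 352) = 0*(-123 - 352) = 0*(-475) = 0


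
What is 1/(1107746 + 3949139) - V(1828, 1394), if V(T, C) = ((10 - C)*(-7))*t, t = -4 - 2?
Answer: 293946611281/5056885 ≈ 58128.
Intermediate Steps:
t = -6
V(T, C) = 420 - 42*C (V(T, C) = ((10 - C)*(-7))*(-6) = (-70 + 7*C)*(-6) = 420 - 42*C)
1/(1107746 + 3949139) - V(1828, 1394) = 1/(1107746 + 3949139) - (420 - 42*1394) = 1/5056885 - (420 - 58548) = 1/5056885 - 1*(-58128) = 1/5056885 + 58128 = 293946611281/5056885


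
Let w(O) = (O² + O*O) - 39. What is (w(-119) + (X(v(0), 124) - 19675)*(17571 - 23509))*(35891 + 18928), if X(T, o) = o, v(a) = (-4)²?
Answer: 6365698551099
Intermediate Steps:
v(a) = 16
w(O) = -39 + 2*O² (w(O) = (O² + O²) - 39 = 2*O² - 39 = -39 + 2*O²)
(w(-119) + (X(v(0), 124) - 19675)*(17571 - 23509))*(35891 + 18928) = ((-39 + 2*(-119)²) + (124 - 19675)*(17571 - 23509))*(35891 + 18928) = ((-39 + 2*14161) - 19551*(-5938))*54819 = ((-39 + 28322) + 116093838)*54819 = (28283 + 116093838)*54819 = 116122121*54819 = 6365698551099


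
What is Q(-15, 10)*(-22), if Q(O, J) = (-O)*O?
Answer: 4950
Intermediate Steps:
Q(O, J) = -O**2
Q(-15, 10)*(-22) = -1*(-15)**2*(-22) = -1*225*(-22) = -225*(-22) = 4950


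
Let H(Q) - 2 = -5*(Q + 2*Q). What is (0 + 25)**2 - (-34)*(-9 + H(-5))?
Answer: 2937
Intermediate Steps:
H(Q) = 2 - 15*Q (H(Q) = 2 - 5*(Q + 2*Q) = 2 - 15*Q)
(0 + 25)**2 - (-34)*(-9 + H(-5)) = (0 + 25)**2 - (-34)*(-9 + (2 - 15*(-5))) = 25**2 - (-34)*(-9 + (2 + 75)) = 625 - (-34)*(-9 + 77) = 625 - (-34)*68 = 625 - 1*(-2312) = 625 + 2312 = 2937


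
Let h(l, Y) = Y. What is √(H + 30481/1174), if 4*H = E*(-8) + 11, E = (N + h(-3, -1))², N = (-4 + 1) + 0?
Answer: I*√4529879/1174 ≈ 1.8129*I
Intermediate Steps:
N = -3 (N = -3 + 0 = -3)
E = 16 (E = (-3 - 1)² = (-4)² = 16)
H = -117/4 (H = (16*(-8) + 11)/4 = (-128 + 11)/4 = (¼)*(-117) = -117/4 ≈ -29.250)
√(H + 30481/1174) = √(-117/4 + 30481/1174) = √(-7717/2348) = I*√4529879/1174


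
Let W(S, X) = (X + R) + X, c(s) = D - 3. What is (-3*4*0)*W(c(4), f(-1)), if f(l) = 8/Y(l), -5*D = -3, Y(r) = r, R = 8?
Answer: 0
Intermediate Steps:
D = 3/5 (D = -1/5*(-3) = 3/5 ≈ 0.60000)
c(s) = -12/5 (c(s) = 3/5 - 3 = -12/5)
f(l) = 8/l
W(S, X) = 8 + 2*X (W(S, X) = (X + 8) + X = (8 + X) + X = 8 + 2*X)
(-3*4*0)*W(c(4), f(-1)) = (-3*4*0)*(8 + 2*(8/(-1))) = (-12*0)*(8 + 2*(8*(-1))) = 0*(8 + 2*(-8)) = 0*(8 - 16) = 0*(-8) = 0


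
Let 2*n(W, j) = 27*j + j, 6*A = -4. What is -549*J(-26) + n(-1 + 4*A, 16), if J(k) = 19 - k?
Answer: -24481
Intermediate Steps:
A = -2/3 (A = (1/6)*(-4) = -2/3 ≈ -0.66667)
n(W, j) = 14*j (n(W, j) = (27*j + j)/2 = (28*j)/2 = 14*j)
-549*J(-26) + n(-1 + 4*A, 16) = -549*(19 - 1*(-26)) + 14*16 = -549*(19 + 26) + 224 = -549*45 + 224 = -24705 + 224 = -24481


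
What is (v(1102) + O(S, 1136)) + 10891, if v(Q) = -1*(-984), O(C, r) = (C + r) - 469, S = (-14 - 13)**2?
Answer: 13271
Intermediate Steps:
S = 729 (S = (-27)**2 = 729)
O(C, r) = -469 + C + r
v(Q) = 984
(v(1102) + O(S, 1136)) + 10891 = (984 + (-469 + 729 + 1136)) + 10891 = (984 + 1396) + 10891 = 2380 + 10891 = 13271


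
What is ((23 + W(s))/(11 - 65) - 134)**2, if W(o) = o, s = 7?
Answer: 1466521/81 ≈ 18105.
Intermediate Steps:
((23 + W(s))/(11 - 65) - 134)**2 = ((23 + 7)/(11 - 65) - 134)**2 = (30/(-54) - 134)**2 = (30*(-1/54) - 134)**2 = (-5/9 - 134)**2 = (-1211/9)**2 = 1466521/81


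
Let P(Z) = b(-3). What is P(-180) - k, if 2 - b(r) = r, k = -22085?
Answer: 22090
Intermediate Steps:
b(r) = 2 - r
P(Z) = 5 (P(Z) = 2 - 1*(-3) = 2 + 3 = 5)
P(-180) - k = 5 - 1*(-22085) = 5 + 22085 = 22090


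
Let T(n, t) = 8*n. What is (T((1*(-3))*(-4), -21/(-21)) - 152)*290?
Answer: -16240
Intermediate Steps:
(T((1*(-3))*(-4), -21/(-21)) - 152)*290 = (8*((1*(-3))*(-4)) - 152)*290 = (8*(-3*(-4)) - 152)*290 = (8*12 - 152)*290 = (96 - 152)*290 = -56*290 = -16240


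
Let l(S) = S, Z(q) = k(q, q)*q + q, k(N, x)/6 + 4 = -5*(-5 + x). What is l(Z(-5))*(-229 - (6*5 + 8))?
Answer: 369795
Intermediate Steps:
k(N, x) = 126 - 30*x (k(N, x) = -24 + 6*(-5*(-5 + x)) = -24 + 6*(25 - 5*x) = -24 + (150 - 30*x) = 126 - 30*x)
Z(q) = q + q*(126 - 30*q) (Z(q) = (126 - 30*q)*q + q = q*(126 - 30*q) + q = q + q*(126 - 30*q))
l(Z(-5))*(-229 - (6*5 + 8)) = (-5*(127 - 30*(-5)))*(-229 - (6*5 + 8)) = (-5*(127 + 150))*(-229 - (30 + 8)) = (-5*277)*(-229 - 1*38) = -1385*(-229 - 38) = -1385*(-267) = 369795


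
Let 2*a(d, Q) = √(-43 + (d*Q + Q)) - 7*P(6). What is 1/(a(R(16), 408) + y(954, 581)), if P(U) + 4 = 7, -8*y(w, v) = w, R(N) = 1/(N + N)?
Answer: -1038/133925 - 2*√1511/133925 ≈ -0.0083311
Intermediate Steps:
R(N) = 1/(2*N)
y(w, v) = -w/8
P(U) = 3 (P(U) = -4 + 7 = 3)
a(d, Q) = -21/2 + √(-43 + Q + Q*d)/2 (a(d, Q) = (√(-43 + (d*Q + Q)) - 7*3)/2 = (√(-43 + (Q*d + Q)) - 1*21)/2 = (√(-43 + (Q + Q*d)) - 21)/2 = (√(-43 + Q + Q*d) - 21)/2 = (-21 + √(-43 + Q + Q*d))/2 = -21/2 + √(-43 + Q + Q*d)/2)
1/(a(R(16), 408) + y(954, 581)) = 1/((-21/2 + √(-43 + 408 + 408*((½)/16))/2) - ⅛*954) = 1/((-21/2 + √(-43 + 408 + 408*((½)*(1/16)))/2) - 477/4) = 1/((-21/2 + √(-43 + 408 + 408*(1/32))/2) - 477/4) = 1/((-21/2 + √(-43 + 408 + 51/4)/2) - 477/4) = 1/((-21/2 + √(1511/4)/2) - 477/4) = 1/((-21/2 + (√1511/2)/2) - 477/4) = 1/((-21/2 + √1511/4) - 477/4) = 1/(-519/4 + √1511/4)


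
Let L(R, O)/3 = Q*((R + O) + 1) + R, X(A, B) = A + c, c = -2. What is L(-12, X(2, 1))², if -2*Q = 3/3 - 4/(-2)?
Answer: 729/4 ≈ 182.25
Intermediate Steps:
Q = -3/2 (Q = -(3/3 - 4/(-2))/2 = -(3*(⅓) - 4*(-½))/2 = -(1 + 2)/2 = -½*3 = -3/2 ≈ -1.5000)
X(A, B) = -2 + A (X(A, B) = A - 2 = -2 + A)
L(R, O) = -9/2 - 9*O/2 - 3*R/2 (L(R, O) = 3*(-3*((R + O) + 1)/2 + R) = 3*(-3*((O + R) + 1)/2 + R) = 3*(-3*(1 + O + R)/2 + R) = 3*((-3/2 - 3*O/2 - 3*R/2) + R) = 3*(-3/2 - 3*O/2 - R/2) = -9/2 - 9*O/2 - 3*R/2)
L(-12, X(2, 1))² = (-9/2 - 9*(-2 + 2)/2 - 3/2*(-12))² = (-9/2 - 9/2*0 + 18)² = (-9/2 + 0 + 18)² = (27/2)² = 729/4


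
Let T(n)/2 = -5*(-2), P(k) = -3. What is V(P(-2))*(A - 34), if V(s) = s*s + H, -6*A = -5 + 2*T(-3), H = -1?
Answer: -956/3 ≈ -318.67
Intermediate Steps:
T(n) = 20 (T(n) = 2*(-5*(-2)) = 2*10 = 20)
A = -35/6 (A = -(-5 + 2*20)/6 = -(-5 + 40)/6 = -1/6*35 = -35/6 ≈ -5.8333)
V(s) = -1 + s**2 (V(s) = s*s - 1 = s**2 - 1 = -1 + s**2)
V(P(-2))*(A - 34) = (-1 + (-3)**2)*(-35/6 - 34) = (-1 + 9)*(-239/6) = 8*(-239/6) = -956/3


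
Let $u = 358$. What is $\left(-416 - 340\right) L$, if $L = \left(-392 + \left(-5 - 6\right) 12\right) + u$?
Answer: $125496$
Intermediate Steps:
$L = -166$ ($L = \left(-392 + \left(-5 - 6\right) 12\right) + 358 = \left(-392 - 132\right) + 358 = -524 + 358 = -166$)
$\left(-416 - 340\right) L = \left(-416 - 340\right) \left(-166\right) = \left(-756\right) \left(-166\right) = 125496$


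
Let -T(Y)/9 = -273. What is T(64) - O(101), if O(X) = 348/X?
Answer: 247809/101 ≈ 2453.6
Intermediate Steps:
T(Y) = 2457 (T(Y) = -9*(-273) = 2457)
T(64) - O(101) = 2457 - 348/101 = 247809/101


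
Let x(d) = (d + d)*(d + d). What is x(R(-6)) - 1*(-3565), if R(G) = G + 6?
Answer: 3565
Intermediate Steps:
R(G) = 6 + G
x(d) = 4*d² (x(d) = (2*d)*(2*d) = 4*d²)
x(R(-6)) - 1*(-3565) = 4*(6 - 6)² - 1*(-3565) = 4*0² + 3565 = 4*0 + 3565 = 0 + 3565 = 3565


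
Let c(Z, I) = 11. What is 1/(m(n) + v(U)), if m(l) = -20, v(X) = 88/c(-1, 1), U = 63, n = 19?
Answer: -1/12 ≈ -0.083333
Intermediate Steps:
v(X) = 8 (v(X) = 88/11 = 88*(1/11) = 8)
1/(m(n) + v(U)) = 1/(-20 + 8) = 1/(-12) = -1/12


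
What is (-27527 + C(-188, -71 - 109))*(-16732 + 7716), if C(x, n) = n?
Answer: 249806312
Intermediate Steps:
(-27527 + C(-188, -71 - 109))*(-16732 + 7716) = (-27527 + (-71 - 109))*(-16732 + 7716) = (-27527 - 180)*(-9016) = -27707*(-9016) = 249806312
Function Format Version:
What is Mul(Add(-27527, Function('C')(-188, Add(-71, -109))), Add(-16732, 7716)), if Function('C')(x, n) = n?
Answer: 249806312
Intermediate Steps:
Mul(Add(-27527, Function('C')(-188, Add(-71, -109))), Add(-16732, 7716)) = Mul(Add(-27527, Add(-71, -109)), Add(-16732, 7716)) = Mul(Add(-27527, -180), -9016) = Mul(-27707, -9016) = 249806312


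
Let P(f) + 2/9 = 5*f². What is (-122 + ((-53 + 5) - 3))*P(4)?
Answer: -124214/9 ≈ -13802.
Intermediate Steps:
P(f) = -2/9 + 5*f²
(-122 + ((-53 + 5) - 3))*P(4) = (-122 + ((-53 + 5) - 3))*(-2/9 + 5*4²) = (-122 + (-48 - 3))*(-2/9 + 5*16) = (-122 - 51)*(-2/9 + 80) = -173*718/9 = -124214/9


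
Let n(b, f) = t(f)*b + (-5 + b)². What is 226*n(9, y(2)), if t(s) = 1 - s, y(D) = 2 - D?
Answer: 5650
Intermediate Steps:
n(b, f) = (-5 + b)² + b*(1 - f) (n(b, f) = (1 - f)*b + (-5 + b)² = b*(1 - f) + (-5 + b)² = (-5 + b)² + b*(1 - f))
226*n(9, y(2)) = 226*((-5 + 9)² - 1*9*(-1 + (2 - 1*2))) = 226*(4² - 1*9*(-1 + (2 - 2))) = 226*(16 - 1*9*(-1 + 0)) = 226*(16 - 1*9*(-1)) = 226*(16 + 9) = 226*25 = 5650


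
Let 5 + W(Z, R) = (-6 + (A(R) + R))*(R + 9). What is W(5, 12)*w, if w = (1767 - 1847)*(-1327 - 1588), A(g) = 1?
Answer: 33114400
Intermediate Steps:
w = 233200 (w = -80*(-2915) = 233200)
W(Z, R) = -5 + (-5 + R)*(9 + R) (W(Z, R) = -5 + (-6 + (1 + R))*(R + 9) = -5 + (-5 + R)*(9 + R))
W(5, 12)*w = (-50 + 12² + 4*12)*233200 = (-50 + 144 + 48)*233200 = 142*233200 = 33114400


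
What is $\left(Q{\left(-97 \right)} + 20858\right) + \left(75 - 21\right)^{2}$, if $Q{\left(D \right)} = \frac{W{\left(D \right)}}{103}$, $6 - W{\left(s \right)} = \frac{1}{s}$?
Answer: $\frac{237526617}{9991} \approx 23774.0$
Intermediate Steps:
$W{\left(s \right)} = 6 - \frac{1}{s}$
$Q{\left(D \right)} = \frac{6}{103} - \frac{1}{103 D}$ ($Q{\left(D \right)} = \frac{6 - \frac{1}{D}}{103} = \left(6 - \frac{1}{D}\right) \frac{1}{103} = \frac{6}{103} - \frac{1}{103 D}$)
$\left(Q{\left(-97 \right)} + 20858\right) + \left(75 - 21\right)^{2} = \left(\frac{-1 + 6 \left(-97\right)}{103 \left(-97\right)} + 20858\right) + \left(75 - 21\right)^{2} = \left(\frac{1}{103} \left(- \frac{1}{97}\right) \left(-1 - 582\right) + 20858\right) + 54^{2} = \left(\frac{1}{103} \left(- \frac{1}{97}\right) \left(-583\right) + 20858\right) + 2916 = \left(\frac{583}{9991} + 20858\right) + 2916 = \frac{208392861}{9991} + 2916 = \frac{237526617}{9991}$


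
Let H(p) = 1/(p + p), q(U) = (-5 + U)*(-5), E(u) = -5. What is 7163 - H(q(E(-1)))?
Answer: 716299/100 ≈ 7163.0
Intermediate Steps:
q(U) = 25 - 5*U
H(p) = 1/(2*p)
7163 - H(q(E(-1))) = 7163 - 1/(2*(25 - 5*(-5))) = 7163 - 1/(2*(25 + 25)) = 7163 - 1/(2*50) = 7163 - 1*1/100 = 7163 - 1/100 = 716299/100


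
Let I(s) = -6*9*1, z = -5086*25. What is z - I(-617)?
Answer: -127096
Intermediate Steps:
z = -127150
I(s) = -54 (I(s) = -54*1 = -54)
z - I(-617) = -127150 - 1*(-54) = -127150 + 54 = -127096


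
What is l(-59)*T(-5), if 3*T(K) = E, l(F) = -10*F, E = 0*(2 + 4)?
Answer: 0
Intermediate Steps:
E = 0 (E = 0*6 = 0)
T(K) = 0 (T(K) = (⅓)*0 = 0)
l(-59)*T(-5) = -10*(-59)*0 = 590*0 = 0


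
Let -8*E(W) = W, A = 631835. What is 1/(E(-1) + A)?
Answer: 8/5054681 ≈ 1.5827e-6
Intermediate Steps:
E(W) = -W/8
1/(E(-1) + A) = 1/(-⅛*(-1) + 631835) = 1/(⅛ + 631835) = 1/(5054681/8) = 8/5054681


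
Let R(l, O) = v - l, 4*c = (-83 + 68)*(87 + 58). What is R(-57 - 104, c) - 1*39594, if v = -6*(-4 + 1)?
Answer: -39415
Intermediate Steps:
v = 18 (v = -6*(-3) = 18)
c = -2175/4 (c = ((-83 + 68)*(87 + 58))/4 = (-15*145)/4 = (¼)*(-2175) = -2175/4 ≈ -543.75)
R(l, O) = 18 - l
R(-57 - 104, c) - 1*39594 = (18 - (-57 - 104)) - 1*39594 = (18 - 1*(-161)) - 39594 = (18 + 161) - 39594 = 179 - 39594 = -39415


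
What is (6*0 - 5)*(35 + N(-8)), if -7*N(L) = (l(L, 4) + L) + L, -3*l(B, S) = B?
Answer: -3875/21 ≈ -184.52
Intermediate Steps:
l(B, S) = -B/3
N(L) = -5*L/21 (N(L) = -((-L/3 + L) + L)/7 = -(2*L/3 + L)/7 = -5*L/21)
(6*0 - 5)*(35 + N(-8)) = (6*0 - 5)*(35 - 5/21*(-8)) = (0 - 5)*(35 + 40/21) = -5*775/21 = -3875/21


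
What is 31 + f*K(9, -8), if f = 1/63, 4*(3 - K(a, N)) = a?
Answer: 2605/84 ≈ 31.012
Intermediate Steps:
K(a, N) = 3 - a/4
f = 1/63 ≈ 0.015873
31 + f*K(9, -8) = 31 + (3 - 1/4*9)/63 = 31 + (3 - 9/4)/63 = 31 + (1/63)*(3/4) = 31 + 1/84 = 2605/84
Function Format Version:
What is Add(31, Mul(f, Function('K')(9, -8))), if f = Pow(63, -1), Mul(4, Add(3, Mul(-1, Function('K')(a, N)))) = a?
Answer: Rational(2605, 84) ≈ 31.012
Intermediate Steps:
Function('K')(a, N) = Add(3, Mul(Rational(-1, 4), a))
f = Rational(1, 63) ≈ 0.015873
Add(31, Mul(f, Function('K')(9, -8))) = Add(31, Mul(Rational(1, 63), Add(3, Mul(Rational(-1, 4), 9)))) = Add(31, Mul(Rational(1, 63), Add(3, Rational(-9, 4)))) = Add(31, Mul(Rational(1, 63), Rational(3, 4))) = Add(31, Rational(1, 84)) = Rational(2605, 84)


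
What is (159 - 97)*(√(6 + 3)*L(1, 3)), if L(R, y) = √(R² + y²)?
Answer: 186*√10 ≈ 588.18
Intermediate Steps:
(159 - 97)*(√(6 + 3)*L(1, 3)) = (159 - 97)*(√(6 + 3)*√(1² + 3²)) = 62*(√9*√(1 + 9)) = 62*(3*√10) = 186*√10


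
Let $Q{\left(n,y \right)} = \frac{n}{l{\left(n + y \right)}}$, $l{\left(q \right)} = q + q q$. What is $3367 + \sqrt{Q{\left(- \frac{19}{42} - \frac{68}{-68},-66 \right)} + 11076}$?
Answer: $3367 + \frac{9 \sqrt{7572232226501902}}{7441543} \approx 3472.2$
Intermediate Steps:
$l{\left(q \right)} = q + q^{2}$
$Q{\left(n,y \right)} = \frac{n}{\left(n + y\right) \left(1 + n + y\right)}$ ($Q{\left(n,y \right)} = \frac{n}{\left(n + y\right) \left(1 + \left(n + y\right)\right)} = \frac{n}{\left(n + y\right) \left(1 + n + y\right)}$)
$3367 + \sqrt{Q{\left(- \frac{19}{42} - \frac{68}{-68},-66 \right)} + 11076} = 3367 + \sqrt{\frac{- \frac{19}{42} - \frac{68}{-68}}{\left(\left(- \frac{19}{42} - \frac{68}{-68}\right) - 66\right) \left(1 - \left(-1 + \frac{19}{42}\right) - 66\right)} + 11076} = 3367 + \sqrt{\frac{\left(-19\right) \frac{1}{42} - -1}{\left(\left(\left(-19\right) \frac{1}{42} - -1\right) - 66\right) \left(1 - - \frac{23}{42} - 66\right)} + 11076} = 3367 + \sqrt{\frac{- \frac{19}{42} + 1}{\left(\left(- \frac{19}{42} + 1\right) - 66\right) \left(1 + \left(- \frac{19}{42} + 1\right) - 66\right)} + 11076} = 3367 + \sqrt{\frac{23}{42 \left(\frac{23}{42} - 66\right) \left(1 + \frac{23}{42} - 66\right)} + 11076} = 3367 + \sqrt{\frac{23}{42 \left(- \frac{2749}{42}\right) \left(- \frac{2707}{42}\right)} + 11076} = 3367 + \sqrt{\frac{23}{42} \left(- \frac{42}{2749}\right) \left(- \frac{42}{2707}\right) + 11076} = 3367 + \sqrt{\frac{966}{7441543} + 11076} = 3367 + \sqrt{\frac{82422531234}{7441543}} = 3367 + \frac{9 \sqrt{7572232226501902}}{7441543}$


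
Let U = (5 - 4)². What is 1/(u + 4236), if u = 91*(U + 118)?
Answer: 1/15065 ≈ 6.6379e-5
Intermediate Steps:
U = 1 (U = 1² = 1)
u = 10829 (u = 91*(1 + 118) = 91*119 = 10829)
1/(u + 4236) = 1/(10829 + 4236) = 1/15065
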